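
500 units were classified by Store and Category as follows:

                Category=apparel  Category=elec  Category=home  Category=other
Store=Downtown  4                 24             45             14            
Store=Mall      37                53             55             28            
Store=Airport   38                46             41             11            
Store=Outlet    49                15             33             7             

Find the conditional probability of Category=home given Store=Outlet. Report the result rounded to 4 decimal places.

Total with Store=Outlet: 49 + 15 + 33 + 7 = 104.
P(Category=home | Store=Outlet) = 33/104 = 0.3173.

0.3173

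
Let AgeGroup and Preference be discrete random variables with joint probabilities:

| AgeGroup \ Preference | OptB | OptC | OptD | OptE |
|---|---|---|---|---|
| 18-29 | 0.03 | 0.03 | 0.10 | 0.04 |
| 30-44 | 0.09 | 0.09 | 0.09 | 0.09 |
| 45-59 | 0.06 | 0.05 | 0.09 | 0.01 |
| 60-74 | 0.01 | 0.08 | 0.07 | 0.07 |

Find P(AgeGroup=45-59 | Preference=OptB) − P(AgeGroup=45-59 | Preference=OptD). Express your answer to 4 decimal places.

P(Preference=OptB) = 0.03 + 0.09 + 0.06 + 0.01 = 0.19; P(AgeGroup=45-59 | Preference=OptB) = 0.06/0.19 = 0.31579.
P(Preference=OptD) = 0.10 + 0.09 + 0.09 + 0.07 = 0.35; P(AgeGroup=45-59 | Preference=OptD) = 0.09/0.35 = 0.25714.
Difference = 0.0586.

0.0586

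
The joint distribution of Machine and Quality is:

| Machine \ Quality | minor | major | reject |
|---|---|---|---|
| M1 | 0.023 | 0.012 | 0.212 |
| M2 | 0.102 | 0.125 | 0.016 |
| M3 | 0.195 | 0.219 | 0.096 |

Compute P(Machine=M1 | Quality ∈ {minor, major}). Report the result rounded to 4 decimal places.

P(Quality=minor) = 0.023 + 0.102 + 0.195 = 0.320.
P(Quality=major) = 0.012 + 0.125 + 0.219 = 0.356.
P(Quality ∈ {minor, major}) = 0.320 + 0.356 = 0.676; P(Machine=M1, Quality ∈ {minor, major}) = 0.023 + 0.012 = 0.035.
P(Machine=M1 | Quality ∈ {minor, major}) = 0.035/0.676 = 0.0518.

0.0518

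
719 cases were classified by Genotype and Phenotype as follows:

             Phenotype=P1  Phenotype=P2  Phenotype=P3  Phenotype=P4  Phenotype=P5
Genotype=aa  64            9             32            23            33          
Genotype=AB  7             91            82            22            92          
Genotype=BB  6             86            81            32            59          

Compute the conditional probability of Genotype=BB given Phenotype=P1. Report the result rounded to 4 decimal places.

0.0779

Total with Phenotype=P1: 64 + 7 + 6 = 77.
P(Genotype=BB | Phenotype=P1) = 6/77 = 0.0779.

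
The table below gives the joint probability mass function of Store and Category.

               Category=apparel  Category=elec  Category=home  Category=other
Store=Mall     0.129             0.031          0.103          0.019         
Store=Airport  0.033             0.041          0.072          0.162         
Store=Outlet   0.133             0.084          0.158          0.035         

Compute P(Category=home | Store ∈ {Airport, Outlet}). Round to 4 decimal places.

0.3203

P(Store=Airport) = 0.033 + 0.041 + 0.072 + 0.162 = 0.308.
P(Store=Outlet) = 0.133 + 0.084 + 0.158 + 0.035 = 0.410.
P(Store ∈ {Airport, Outlet}) = 0.308 + 0.410 = 0.718; P(Category=home, Store ∈ {Airport, Outlet}) = 0.072 + 0.158 = 0.230.
P(Category=home | Store ∈ {Airport, Outlet}) = 0.230/0.718 = 0.3203.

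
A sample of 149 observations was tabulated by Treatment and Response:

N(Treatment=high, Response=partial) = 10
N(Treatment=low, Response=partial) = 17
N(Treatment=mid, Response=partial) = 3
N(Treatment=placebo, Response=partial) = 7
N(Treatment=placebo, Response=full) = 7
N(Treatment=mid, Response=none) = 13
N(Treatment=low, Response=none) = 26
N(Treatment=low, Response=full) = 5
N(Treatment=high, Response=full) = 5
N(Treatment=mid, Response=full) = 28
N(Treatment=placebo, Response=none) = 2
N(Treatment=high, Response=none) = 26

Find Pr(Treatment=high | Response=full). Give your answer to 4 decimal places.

Total with Response=full: 7 + 5 + 28 + 5 = 45.
P(Treatment=high | Response=full) = 5/45 = 0.1111.

0.1111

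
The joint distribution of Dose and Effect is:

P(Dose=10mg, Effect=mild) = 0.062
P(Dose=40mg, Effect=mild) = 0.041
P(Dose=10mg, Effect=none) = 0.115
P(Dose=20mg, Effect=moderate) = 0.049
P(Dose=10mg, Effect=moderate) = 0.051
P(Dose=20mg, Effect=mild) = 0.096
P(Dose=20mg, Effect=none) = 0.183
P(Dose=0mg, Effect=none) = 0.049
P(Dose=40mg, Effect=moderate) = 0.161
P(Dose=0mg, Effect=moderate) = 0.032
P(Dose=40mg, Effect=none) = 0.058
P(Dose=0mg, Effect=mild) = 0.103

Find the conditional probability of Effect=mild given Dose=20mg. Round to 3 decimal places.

0.293

P(Dose=20mg) = 0.183 + 0.096 + 0.049 = 0.328.
P(Effect=mild | Dose=20mg) = 0.096/0.328 = 0.293.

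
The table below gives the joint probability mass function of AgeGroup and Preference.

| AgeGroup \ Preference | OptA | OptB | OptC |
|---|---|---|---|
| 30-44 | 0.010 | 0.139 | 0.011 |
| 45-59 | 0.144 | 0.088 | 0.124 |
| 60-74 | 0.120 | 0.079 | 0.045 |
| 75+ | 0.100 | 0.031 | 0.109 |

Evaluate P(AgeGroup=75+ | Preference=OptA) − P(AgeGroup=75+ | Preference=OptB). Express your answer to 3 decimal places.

0.175

P(Preference=OptA) = 0.010 + 0.144 + 0.120 + 0.100 = 0.374; P(AgeGroup=75+ | Preference=OptA) = 0.100/0.374 = 0.2674.
P(Preference=OptB) = 0.139 + 0.088 + 0.079 + 0.031 = 0.337; P(AgeGroup=75+ | Preference=OptB) = 0.031/0.337 = 0.0920.
Difference = 0.175.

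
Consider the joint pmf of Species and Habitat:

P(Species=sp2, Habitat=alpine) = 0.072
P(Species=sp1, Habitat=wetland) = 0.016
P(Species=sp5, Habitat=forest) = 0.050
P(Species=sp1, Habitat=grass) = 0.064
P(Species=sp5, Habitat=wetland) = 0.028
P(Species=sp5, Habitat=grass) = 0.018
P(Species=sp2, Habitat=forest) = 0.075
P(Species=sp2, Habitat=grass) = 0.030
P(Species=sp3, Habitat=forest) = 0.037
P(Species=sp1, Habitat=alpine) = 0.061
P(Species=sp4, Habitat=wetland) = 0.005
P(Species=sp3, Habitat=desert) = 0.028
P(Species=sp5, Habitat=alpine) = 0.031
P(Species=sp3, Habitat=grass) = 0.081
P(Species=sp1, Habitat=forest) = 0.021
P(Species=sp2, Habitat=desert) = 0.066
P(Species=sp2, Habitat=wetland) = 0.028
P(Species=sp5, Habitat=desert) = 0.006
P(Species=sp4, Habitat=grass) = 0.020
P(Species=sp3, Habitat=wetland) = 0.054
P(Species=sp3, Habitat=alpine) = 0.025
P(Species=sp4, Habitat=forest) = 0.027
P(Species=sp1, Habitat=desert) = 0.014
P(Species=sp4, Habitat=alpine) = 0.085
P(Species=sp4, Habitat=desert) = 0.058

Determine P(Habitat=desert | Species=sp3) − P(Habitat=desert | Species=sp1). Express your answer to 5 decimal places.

0.04490

P(Species=sp3) = 0.037 + 0.081 + 0.054 + 0.028 + 0.025 = 0.225; P(Habitat=desert | Species=sp3) = 0.028/0.225 = 0.124444.
P(Species=sp1) = 0.021 + 0.064 + 0.016 + 0.014 + 0.061 = 0.176; P(Habitat=desert | Species=sp1) = 0.014/0.176 = 0.079545.
Difference = 0.04490.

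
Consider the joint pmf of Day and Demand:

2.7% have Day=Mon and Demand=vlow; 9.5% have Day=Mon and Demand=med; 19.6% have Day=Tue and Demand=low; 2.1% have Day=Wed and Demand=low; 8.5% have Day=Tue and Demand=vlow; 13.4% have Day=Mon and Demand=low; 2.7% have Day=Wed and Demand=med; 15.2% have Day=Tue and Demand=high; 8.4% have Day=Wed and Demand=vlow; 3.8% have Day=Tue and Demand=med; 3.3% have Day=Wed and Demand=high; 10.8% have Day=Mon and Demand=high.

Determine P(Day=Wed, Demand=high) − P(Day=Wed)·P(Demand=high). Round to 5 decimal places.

-0.01535

P(Day=Wed) = 0.084 + 0.021 + 0.027 + 0.033 = 0.165.
P(Demand=high) = 0.108 + 0.152 + 0.033 = 0.293.
P(Day=Wed, Demand=high) − P(Day=Wed)P(Demand=high) = 0.033 − 0.165×0.293 = -0.01535.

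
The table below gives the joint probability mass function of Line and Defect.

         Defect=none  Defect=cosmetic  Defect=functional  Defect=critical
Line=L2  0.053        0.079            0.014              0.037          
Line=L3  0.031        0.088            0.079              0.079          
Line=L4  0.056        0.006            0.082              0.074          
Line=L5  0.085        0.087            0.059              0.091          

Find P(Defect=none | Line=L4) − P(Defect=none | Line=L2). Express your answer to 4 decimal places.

P(Line=L4) = 0.056 + 0.006 + 0.082 + 0.074 = 0.218; P(Defect=none | Line=L4) = 0.056/0.218 = 0.25688.
P(Line=L2) = 0.053 + 0.079 + 0.014 + 0.037 = 0.183; P(Defect=none | Line=L2) = 0.053/0.183 = 0.28962.
Difference = -0.0327.

-0.0327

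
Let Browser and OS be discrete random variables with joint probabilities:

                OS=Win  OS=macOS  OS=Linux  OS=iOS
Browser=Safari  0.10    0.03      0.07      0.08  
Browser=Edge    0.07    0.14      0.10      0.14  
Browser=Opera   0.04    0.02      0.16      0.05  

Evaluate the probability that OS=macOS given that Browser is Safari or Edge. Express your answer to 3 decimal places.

0.233

P(Browser=Safari) = 0.10 + 0.03 + 0.07 + 0.08 = 0.28.
P(Browser=Edge) = 0.07 + 0.14 + 0.10 + 0.14 = 0.45.
P(Browser ∈ {Safari, Edge}) = 0.28 + 0.45 = 0.73; P(OS=macOS, Browser ∈ {Safari, Edge}) = 0.03 + 0.14 = 0.17.
P(OS=macOS | Browser ∈ {Safari, Edge}) = 0.17/0.73 = 0.233.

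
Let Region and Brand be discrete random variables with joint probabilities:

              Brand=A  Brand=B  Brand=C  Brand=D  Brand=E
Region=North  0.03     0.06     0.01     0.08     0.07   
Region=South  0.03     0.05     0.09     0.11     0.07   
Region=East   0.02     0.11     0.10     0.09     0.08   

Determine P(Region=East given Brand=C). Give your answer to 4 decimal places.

P(Brand=C) = 0.01 + 0.09 + 0.10 = 0.20.
P(Region=East | Brand=C) = 0.10/0.20 = 0.5000.

0.5000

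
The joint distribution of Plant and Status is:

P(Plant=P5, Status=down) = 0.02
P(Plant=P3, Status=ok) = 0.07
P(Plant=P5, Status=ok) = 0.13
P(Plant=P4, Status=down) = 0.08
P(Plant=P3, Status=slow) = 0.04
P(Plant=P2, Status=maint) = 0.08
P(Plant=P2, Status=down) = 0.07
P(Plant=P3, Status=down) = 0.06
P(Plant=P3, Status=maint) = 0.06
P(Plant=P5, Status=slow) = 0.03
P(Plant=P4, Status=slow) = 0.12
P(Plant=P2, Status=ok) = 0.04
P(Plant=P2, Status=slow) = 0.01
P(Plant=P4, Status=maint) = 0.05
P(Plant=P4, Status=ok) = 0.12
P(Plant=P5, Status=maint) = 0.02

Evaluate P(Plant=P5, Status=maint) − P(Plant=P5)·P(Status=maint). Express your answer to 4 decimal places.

-0.0220

P(Plant=P5) = 0.13 + 0.03 + 0.02 + 0.02 = 0.20.
P(Status=maint) = 0.08 + 0.06 + 0.05 + 0.02 = 0.21.
P(Plant=P5, Status=maint) − P(Plant=P5)P(Status=maint) = 0.02 − 0.20×0.21 = -0.0220.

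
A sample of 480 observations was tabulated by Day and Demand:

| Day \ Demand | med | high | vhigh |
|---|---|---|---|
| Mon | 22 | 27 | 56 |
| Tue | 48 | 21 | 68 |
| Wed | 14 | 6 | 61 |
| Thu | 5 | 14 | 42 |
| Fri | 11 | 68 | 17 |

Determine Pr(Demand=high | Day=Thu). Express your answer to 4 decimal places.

Total with Day=Thu: 5 + 14 + 42 = 61.
P(Demand=high | Day=Thu) = 14/61 = 0.2295.

0.2295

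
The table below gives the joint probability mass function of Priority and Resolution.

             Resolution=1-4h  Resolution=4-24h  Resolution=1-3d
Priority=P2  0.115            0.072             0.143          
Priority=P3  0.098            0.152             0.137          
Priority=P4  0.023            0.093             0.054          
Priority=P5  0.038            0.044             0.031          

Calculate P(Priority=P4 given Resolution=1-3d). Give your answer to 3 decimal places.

0.148

P(Resolution=1-3d) = 0.143 + 0.137 + 0.054 + 0.031 = 0.365.
P(Priority=P4 | Resolution=1-3d) = 0.054/0.365 = 0.148.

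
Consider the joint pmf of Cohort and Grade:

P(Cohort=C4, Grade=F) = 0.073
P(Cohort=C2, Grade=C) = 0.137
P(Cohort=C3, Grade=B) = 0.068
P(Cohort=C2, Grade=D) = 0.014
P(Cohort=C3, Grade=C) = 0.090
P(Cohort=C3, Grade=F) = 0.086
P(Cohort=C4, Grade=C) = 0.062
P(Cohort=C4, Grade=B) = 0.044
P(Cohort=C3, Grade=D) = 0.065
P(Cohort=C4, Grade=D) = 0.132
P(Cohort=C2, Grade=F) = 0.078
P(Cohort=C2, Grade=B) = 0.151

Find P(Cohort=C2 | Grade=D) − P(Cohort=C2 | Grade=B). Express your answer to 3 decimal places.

-0.508

P(Grade=D) = 0.014 + 0.065 + 0.132 = 0.211; P(Cohort=C2 | Grade=D) = 0.014/0.211 = 0.0664.
P(Grade=B) = 0.151 + 0.068 + 0.044 = 0.263; P(Cohort=C2 | Grade=B) = 0.151/0.263 = 0.5741.
Difference = -0.508.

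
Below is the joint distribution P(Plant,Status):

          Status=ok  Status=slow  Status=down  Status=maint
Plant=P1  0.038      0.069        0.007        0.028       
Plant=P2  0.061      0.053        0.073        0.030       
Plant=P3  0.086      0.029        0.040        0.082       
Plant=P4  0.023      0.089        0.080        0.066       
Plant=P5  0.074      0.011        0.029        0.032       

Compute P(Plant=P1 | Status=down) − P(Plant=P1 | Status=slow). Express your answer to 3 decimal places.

P(Status=down) = 0.007 + 0.073 + 0.040 + 0.080 + 0.029 = 0.229; P(Plant=P1 | Status=down) = 0.007/0.229 = 0.0306.
P(Status=slow) = 0.069 + 0.053 + 0.029 + 0.089 + 0.011 = 0.251; P(Plant=P1 | Status=slow) = 0.069/0.251 = 0.2749.
Difference = -0.244.

-0.244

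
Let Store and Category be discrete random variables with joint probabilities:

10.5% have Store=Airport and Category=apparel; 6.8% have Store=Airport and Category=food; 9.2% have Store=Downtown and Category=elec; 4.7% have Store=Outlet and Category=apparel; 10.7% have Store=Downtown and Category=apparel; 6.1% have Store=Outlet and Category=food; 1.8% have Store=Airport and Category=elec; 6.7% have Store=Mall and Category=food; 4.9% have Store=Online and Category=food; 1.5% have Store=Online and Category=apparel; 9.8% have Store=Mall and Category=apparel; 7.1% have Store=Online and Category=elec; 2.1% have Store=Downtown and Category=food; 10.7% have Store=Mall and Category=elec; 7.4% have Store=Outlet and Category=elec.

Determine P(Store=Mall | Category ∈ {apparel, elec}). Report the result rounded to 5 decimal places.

0.27929

P(Category=apparel) = 0.107 + 0.098 + 0.105 + 0.047 + 0.015 = 0.372.
P(Category=elec) = 0.092 + 0.107 + 0.018 + 0.074 + 0.071 = 0.362.
P(Category ∈ {apparel, elec}) = 0.372 + 0.362 = 0.734; P(Store=Mall, Category ∈ {apparel, elec}) = 0.098 + 0.107 = 0.205.
P(Store=Mall | Category ∈ {apparel, elec}) = 0.205/0.734 = 0.27929.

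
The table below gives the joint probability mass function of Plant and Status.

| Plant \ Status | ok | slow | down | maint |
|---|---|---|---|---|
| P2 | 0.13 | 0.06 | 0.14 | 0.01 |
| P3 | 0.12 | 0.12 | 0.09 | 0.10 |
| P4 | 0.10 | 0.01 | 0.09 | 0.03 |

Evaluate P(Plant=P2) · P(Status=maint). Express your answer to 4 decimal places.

0.0476

P(Plant=P2) = 0.13 + 0.06 + 0.14 + 0.01 = 0.34.
P(Status=maint) = 0.01 + 0.10 + 0.03 = 0.14.
Product: 0.34 × 0.14 = 0.0476.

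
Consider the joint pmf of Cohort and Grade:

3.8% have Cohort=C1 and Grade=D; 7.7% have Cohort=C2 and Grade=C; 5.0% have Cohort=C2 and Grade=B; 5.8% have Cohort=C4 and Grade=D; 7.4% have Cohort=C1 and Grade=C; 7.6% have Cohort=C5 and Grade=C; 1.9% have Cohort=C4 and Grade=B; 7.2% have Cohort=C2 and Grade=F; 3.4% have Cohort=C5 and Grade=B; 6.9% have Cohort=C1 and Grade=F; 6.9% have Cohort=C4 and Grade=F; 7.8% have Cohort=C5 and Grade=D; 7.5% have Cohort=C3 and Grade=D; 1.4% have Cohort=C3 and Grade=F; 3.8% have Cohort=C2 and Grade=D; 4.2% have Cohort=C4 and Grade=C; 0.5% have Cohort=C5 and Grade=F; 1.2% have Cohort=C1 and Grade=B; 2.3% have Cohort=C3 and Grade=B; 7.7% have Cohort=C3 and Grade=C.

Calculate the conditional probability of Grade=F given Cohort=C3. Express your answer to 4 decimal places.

P(Cohort=C3) = 0.023 + 0.077 + 0.075 + 0.014 = 0.189.
P(Grade=F | Cohort=C3) = 0.014/0.189 = 0.0741.

0.0741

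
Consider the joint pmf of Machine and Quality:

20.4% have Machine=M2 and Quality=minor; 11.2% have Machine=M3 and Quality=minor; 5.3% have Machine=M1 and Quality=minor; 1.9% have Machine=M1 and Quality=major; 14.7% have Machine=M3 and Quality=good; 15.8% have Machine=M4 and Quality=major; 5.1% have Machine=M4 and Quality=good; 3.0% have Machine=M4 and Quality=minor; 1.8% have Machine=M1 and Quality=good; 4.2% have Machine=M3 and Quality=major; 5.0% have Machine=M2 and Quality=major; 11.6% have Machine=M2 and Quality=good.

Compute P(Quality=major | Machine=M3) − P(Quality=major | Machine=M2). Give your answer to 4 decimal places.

0.0044

P(Machine=M3) = 0.147 + 0.112 + 0.042 = 0.301; P(Quality=major | Machine=M3) = 0.042/0.301 = 0.13953.
P(Machine=M2) = 0.116 + 0.204 + 0.050 = 0.370; P(Quality=major | Machine=M2) = 0.050/0.370 = 0.13514.
Difference = 0.0044.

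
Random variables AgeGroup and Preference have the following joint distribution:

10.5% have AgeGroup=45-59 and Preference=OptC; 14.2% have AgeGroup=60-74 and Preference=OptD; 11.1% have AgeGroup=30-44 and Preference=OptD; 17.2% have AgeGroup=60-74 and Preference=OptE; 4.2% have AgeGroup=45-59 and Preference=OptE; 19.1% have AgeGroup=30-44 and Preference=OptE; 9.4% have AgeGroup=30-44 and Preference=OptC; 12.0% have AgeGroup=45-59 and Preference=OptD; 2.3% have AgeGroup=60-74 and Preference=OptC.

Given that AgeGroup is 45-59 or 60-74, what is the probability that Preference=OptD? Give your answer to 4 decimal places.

0.4338

P(AgeGroup=45-59) = 0.105 + 0.120 + 0.042 = 0.267.
P(AgeGroup=60-74) = 0.023 + 0.142 + 0.172 = 0.337.
P(AgeGroup ∈ {45-59, 60-74}) = 0.267 + 0.337 = 0.604; P(Preference=OptD, AgeGroup ∈ {45-59, 60-74}) = 0.120 + 0.142 = 0.262.
P(Preference=OptD | AgeGroup ∈ {45-59, 60-74}) = 0.262/0.604 = 0.4338.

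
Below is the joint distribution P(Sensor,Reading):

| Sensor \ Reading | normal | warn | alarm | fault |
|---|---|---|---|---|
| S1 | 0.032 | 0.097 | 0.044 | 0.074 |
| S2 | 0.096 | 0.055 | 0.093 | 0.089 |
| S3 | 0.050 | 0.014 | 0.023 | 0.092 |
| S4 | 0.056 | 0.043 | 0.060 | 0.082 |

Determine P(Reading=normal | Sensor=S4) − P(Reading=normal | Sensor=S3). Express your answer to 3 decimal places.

P(Sensor=S4) = 0.056 + 0.043 + 0.060 + 0.082 = 0.241; P(Reading=normal | Sensor=S4) = 0.056/0.241 = 0.2324.
P(Sensor=S3) = 0.050 + 0.014 + 0.023 + 0.092 = 0.179; P(Reading=normal | Sensor=S3) = 0.050/0.179 = 0.2793.
Difference = -0.047.

-0.047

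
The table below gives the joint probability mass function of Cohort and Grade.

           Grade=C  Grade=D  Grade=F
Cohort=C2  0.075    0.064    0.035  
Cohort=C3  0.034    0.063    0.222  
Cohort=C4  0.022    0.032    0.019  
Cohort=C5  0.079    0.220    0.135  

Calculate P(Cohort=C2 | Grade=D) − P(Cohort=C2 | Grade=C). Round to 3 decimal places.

-0.188

P(Grade=D) = 0.064 + 0.063 + 0.032 + 0.220 = 0.379; P(Cohort=C2 | Grade=D) = 0.064/0.379 = 0.1689.
P(Grade=C) = 0.075 + 0.034 + 0.022 + 0.079 = 0.210; P(Cohort=C2 | Grade=C) = 0.075/0.210 = 0.3571.
Difference = -0.188.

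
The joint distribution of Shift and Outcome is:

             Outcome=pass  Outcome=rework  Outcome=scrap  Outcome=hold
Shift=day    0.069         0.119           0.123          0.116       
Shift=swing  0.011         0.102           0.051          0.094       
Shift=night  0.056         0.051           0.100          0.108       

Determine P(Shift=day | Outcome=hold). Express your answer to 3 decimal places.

0.365

P(Outcome=hold) = 0.116 + 0.094 + 0.108 = 0.318.
P(Shift=day | Outcome=hold) = 0.116/0.318 = 0.365.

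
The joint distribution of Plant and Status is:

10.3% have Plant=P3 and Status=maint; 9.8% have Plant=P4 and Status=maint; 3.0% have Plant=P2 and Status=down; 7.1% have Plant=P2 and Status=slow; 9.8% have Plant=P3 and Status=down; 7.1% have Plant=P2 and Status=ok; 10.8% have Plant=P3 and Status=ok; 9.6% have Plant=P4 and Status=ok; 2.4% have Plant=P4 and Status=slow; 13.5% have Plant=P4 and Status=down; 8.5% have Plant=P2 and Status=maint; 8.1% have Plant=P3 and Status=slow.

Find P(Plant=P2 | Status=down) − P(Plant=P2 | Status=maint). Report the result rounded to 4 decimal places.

P(Status=down) = 0.030 + 0.098 + 0.135 = 0.263; P(Plant=P2 | Status=down) = 0.030/0.263 = 0.11407.
P(Status=maint) = 0.085 + 0.103 + 0.098 = 0.286; P(Plant=P2 | Status=maint) = 0.085/0.286 = 0.29720.
Difference = -0.1831.

-0.1831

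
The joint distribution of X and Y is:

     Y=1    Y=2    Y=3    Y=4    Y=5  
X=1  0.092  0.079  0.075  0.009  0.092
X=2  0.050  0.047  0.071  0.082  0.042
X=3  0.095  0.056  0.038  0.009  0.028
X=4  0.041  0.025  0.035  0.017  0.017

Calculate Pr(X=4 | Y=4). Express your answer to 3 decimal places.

P(Y=4) = 0.009 + 0.082 + 0.009 + 0.017 = 0.117.
P(X=4 | Y=4) = 0.017/0.117 = 0.145.

0.145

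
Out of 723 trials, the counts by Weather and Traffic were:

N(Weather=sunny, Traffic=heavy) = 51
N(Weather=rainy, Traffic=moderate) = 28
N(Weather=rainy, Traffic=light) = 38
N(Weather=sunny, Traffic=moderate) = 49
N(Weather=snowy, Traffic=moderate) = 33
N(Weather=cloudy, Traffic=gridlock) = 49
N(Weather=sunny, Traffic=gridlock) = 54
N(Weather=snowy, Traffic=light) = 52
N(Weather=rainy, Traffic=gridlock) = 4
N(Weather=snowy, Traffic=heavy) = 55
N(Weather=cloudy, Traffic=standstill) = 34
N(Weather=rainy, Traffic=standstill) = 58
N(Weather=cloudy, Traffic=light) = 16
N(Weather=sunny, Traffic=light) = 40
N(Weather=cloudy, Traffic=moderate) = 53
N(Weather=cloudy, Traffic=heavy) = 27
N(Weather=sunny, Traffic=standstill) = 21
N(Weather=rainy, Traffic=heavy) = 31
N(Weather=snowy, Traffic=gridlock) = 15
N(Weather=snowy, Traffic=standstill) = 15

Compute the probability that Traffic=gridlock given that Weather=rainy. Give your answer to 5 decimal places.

Total with Weather=rainy: 38 + 28 + 31 + 4 + 58 = 159.
P(Traffic=gridlock | Weather=rainy) = 4/159 = 0.02516.

0.02516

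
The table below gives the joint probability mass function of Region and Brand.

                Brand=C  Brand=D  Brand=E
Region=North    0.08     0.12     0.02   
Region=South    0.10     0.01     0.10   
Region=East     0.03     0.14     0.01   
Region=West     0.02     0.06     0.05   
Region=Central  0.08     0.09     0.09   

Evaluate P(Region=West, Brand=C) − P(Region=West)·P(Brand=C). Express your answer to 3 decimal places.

P(Region=West) = 0.02 + 0.06 + 0.05 = 0.13.
P(Brand=C) = 0.08 + 0.10 + 0.03 + 0.02 + 0.08 = 0.31.
P(Region=West, Brand=C) − P(Region=West)P(Brand=C) = 0.02 − 0.13×0.31 = -0.020.

-0.020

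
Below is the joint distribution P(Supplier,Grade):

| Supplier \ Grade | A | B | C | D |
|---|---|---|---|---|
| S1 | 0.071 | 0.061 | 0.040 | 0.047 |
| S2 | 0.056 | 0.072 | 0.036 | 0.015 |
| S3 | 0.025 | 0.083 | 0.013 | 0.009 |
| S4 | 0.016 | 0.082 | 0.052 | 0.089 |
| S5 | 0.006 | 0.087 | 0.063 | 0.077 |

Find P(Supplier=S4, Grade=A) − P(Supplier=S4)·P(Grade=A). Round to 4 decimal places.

-0.0256

P(Supplier=S4) = 0.016 + 0.082 + 0.052 + 0.089 = 0.239.
P(Grade=A) = 0.071 + 0.056 + 0.025 + 0.016 + 0.006 = 0.174.
P(Supplier=S4, Grade=A) − P(Supplier=S4)P(Grade=A) = 0.016 − 0.239×0.174 = -0.0256.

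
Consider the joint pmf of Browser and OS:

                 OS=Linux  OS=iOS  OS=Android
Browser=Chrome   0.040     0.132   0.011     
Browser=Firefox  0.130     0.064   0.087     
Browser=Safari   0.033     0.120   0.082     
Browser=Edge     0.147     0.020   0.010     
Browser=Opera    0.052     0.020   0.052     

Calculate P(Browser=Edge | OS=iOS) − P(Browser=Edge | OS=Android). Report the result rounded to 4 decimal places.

0.0149

P(OS=iOS) = 0.132 + 0.064 + 0.120 + 0.020 + 0.020 = 0.356; P(Browser=Edge | OS=iOS) = 0.020/0.356 = 0.05618.
P(OS=Android) = 0.011 + 0.087 + 0.082 + 0.010 + 0.052 = 0.242; P(Browser=Edge | OS=Android) = 0.010/0.242 = 0.04132.
Difference = 0.0149.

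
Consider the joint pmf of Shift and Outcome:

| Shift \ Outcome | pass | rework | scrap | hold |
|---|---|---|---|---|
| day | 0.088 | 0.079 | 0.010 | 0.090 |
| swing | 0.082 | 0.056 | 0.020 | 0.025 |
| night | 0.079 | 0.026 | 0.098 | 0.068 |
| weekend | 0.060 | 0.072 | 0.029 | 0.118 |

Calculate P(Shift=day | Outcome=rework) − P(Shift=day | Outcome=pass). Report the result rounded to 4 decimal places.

P(Outcome=rework) = 0.079 + 0.056 + 0.026 + 0.072 = 0.233; P(Shift=day | Outcome=rework) = 0.079/0.233 = 0.33906.
P(Outcome=pass) = 0.088 + 0.082 + 0.079 + 0.060 = 0.309; P(Shift=day | Outcome=pass) = 0.088/0.309 = 0.28479.
Difference = 0.0543.

0.0543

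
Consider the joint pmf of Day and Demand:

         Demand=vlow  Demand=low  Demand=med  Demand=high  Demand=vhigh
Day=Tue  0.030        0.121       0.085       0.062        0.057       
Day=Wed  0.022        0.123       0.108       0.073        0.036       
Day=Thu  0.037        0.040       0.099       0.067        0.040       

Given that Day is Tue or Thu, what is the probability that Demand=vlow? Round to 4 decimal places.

0.1050

P(Day=Tue) = 0.030 + 0.121 + 0.085 + 0.062 + 0.057 = 0.355.
P(Day=Thu) = 0.037 + 0.040 + 0.099 + 0.067 + 0.040 = 0.283.
P(Day ∈ {Tue, Thu}) = 0.355 + 0.283 = 0.638; P(Demand=vlow, Day ∈ {Tue, Thu}) = 0.030 + 0.037 = 0.067.
P(Demand=vlow | Day ∈ {Tue, Thu}) = 0.067/0.638 = 0.1050.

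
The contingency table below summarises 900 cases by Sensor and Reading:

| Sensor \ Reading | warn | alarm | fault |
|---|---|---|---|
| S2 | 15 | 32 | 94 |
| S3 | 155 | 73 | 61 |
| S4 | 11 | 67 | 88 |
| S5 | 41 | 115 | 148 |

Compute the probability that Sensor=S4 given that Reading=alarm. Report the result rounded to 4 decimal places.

Total with Reading=alarm: 32 + 73 + 67 + 115 = 287.
P(Sensor=S4 | Reading=alarm) = 67/287 = 0.2334.

0.2334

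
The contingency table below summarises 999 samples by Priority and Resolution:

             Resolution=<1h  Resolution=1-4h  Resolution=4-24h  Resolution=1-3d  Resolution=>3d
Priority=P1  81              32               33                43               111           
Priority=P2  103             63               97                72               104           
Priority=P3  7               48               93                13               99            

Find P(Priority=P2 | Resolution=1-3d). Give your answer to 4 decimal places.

Total with Resolution=1-3d: 43 + 72 + 13 = 128.
P(Priority=P2 | Resolution=1-3d) = 72/128 = 0.5625.

0.5625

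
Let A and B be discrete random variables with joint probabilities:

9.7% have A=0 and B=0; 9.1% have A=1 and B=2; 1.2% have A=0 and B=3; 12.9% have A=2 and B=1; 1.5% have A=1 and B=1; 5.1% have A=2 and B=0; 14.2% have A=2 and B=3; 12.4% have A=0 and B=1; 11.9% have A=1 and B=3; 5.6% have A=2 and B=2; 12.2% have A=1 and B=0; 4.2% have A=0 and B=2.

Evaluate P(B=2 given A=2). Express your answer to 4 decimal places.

P(A=2) = 0.051 + 0.129 + 0.056 + 0.142 = 0.378.
P(B=2 | A=2) = 0.056/0.378 = 0.1481.

0.1481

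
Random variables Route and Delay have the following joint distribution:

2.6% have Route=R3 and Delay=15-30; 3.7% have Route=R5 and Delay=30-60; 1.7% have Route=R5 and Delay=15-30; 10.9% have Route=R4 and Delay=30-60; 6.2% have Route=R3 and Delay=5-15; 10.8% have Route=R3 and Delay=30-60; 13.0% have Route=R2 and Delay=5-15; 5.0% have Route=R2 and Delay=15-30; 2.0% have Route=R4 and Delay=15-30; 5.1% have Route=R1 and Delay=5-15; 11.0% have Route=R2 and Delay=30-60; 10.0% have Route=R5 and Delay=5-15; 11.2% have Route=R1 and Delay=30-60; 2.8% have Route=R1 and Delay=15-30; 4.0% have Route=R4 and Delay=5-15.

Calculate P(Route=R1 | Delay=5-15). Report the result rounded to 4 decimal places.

P(Delay=5-15) = 0.051 + 0.130 + 0.062 + 0.040 + 0.100 = 0.383.
P(Route=R1 | Delay=5-15) = 0.051/0.383 = 0.1332.

0.1332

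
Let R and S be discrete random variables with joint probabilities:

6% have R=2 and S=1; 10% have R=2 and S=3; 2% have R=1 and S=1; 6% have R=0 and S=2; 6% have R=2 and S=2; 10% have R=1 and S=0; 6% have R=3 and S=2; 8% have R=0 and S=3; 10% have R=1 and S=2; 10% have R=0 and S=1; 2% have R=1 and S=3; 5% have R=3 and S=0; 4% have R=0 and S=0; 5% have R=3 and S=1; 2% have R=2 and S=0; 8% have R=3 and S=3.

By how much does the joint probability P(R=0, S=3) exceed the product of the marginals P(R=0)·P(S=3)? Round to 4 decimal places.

P(R=0) = 0.04 + 0.10 + 0.06 + 0.08 = 0.28.
P(S=3) = 0.08 + 0.02 + 0.10 + 0.08 = 0.28.
P(R=0, S=3) − P(R=0)P(S=3) = 0.08 − 0.28×0.28 = 0.0016.

0.0016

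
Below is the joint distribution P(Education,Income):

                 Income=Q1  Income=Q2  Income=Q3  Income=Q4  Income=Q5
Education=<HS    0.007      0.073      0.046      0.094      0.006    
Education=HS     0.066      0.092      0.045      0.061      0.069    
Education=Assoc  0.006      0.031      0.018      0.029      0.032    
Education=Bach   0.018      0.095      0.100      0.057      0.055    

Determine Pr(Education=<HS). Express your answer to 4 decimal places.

0.2260

P(Education=<HS) = 0.007 + 0.073 + 0.046 + 0.094 + 0.006 = 0.226.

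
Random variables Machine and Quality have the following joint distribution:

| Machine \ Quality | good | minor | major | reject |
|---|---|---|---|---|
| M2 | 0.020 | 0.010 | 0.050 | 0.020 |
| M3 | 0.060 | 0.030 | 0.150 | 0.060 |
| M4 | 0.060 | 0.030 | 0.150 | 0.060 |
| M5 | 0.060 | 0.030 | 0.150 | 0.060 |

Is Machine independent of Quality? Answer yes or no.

Every cell satisfies P(Machine,Quality) = P(Machine)·P(Quality). For instance P(Machine=M5) = 0.300, P(Quality=major) = 0.500, and 0.300×0.500 = 0.150 matches the joint entry. So Machine and Quality are independent.

yes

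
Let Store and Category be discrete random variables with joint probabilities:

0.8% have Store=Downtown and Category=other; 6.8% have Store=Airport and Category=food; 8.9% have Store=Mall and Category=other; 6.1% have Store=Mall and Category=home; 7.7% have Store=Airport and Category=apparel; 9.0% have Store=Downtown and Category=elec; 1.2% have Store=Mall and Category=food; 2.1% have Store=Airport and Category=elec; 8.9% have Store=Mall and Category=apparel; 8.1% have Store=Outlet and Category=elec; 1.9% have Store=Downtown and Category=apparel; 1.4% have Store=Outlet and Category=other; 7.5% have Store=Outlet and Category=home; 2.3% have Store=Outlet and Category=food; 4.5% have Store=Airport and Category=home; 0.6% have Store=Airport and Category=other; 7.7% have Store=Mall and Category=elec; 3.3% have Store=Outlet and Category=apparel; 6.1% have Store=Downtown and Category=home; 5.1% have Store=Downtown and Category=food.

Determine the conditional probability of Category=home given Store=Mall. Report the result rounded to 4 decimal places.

0.1860

P(Store=Mall) = 0.012 + 0.089 + 0.077 + 0.061 + 0.089 = 0.328.
P(Category=home | Store=Mall) = 0.061/0.328 = 0.1860.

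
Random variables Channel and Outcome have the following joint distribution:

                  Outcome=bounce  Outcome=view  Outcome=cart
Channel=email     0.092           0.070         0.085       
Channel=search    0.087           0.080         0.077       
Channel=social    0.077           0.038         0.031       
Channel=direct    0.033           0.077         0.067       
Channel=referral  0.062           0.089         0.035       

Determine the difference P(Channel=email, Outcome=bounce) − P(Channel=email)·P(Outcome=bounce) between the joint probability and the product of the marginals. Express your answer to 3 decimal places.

P(Channel=email) = 0.092 + 0.070 + 0.085 = 0.247.
P(Outcome=bounce) = 0.092 + 0.087 + 0.077 + 0.033 + 0.062 = 0.351.
P(Channel=email, Outcome=bounce) − P(Channel=email)P(Outcome=bounce) = 0.092 − 0.247×0.351 = 0.005.

0.005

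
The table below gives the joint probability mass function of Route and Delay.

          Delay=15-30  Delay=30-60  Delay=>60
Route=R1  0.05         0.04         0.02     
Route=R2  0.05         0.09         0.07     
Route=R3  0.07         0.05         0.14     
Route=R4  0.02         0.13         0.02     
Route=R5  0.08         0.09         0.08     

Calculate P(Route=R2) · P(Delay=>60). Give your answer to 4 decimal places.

P(Route=R2) = 0.05 + 0.09 + 0.07 = 0.21.
P(Delay=>60) = 0.02 + 0.07 + 0.14 + 0.02 + 0.08 = 0.33.
Product: 0.21 × 0.33 = 0.0693.

0.0693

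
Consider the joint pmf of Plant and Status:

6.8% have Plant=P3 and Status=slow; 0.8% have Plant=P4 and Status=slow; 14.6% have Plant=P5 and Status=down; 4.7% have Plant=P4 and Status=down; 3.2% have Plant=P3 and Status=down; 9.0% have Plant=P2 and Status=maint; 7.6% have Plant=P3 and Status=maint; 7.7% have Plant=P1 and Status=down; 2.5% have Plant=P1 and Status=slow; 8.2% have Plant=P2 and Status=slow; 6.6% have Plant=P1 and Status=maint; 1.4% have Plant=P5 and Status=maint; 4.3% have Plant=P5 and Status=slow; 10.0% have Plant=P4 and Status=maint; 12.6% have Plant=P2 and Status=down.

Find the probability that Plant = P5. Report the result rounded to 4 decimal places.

0.2030

P(Plant=P5) = 0.043 + 0.146 + 0.014 = 0.203.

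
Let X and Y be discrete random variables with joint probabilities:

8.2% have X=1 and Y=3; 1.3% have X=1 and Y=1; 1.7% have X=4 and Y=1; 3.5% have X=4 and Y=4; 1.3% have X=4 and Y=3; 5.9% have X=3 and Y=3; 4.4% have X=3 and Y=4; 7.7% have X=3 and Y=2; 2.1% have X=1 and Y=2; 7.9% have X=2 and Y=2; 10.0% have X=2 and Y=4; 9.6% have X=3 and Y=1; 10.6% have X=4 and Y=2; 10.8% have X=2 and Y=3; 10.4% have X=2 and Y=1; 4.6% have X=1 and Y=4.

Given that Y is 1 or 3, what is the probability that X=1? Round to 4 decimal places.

0.1931

P(Y=1) = 0.013 + 0.104 + 0.096 + 0.017 = 0.230.
P(Y=3) = 0.082 + 0.108 + 0.059 + 0.013 = 0.262.
P(Y ∈ {1, 3}) = 0.230 + 0.262 = 0.492; P(X=1, Y ∈ {1, 3}) = 0.013 + 0.082 = 0.095.
P(X=1 | Y ∈ {1, 3}) = 0.095/0.492 = 0.1931.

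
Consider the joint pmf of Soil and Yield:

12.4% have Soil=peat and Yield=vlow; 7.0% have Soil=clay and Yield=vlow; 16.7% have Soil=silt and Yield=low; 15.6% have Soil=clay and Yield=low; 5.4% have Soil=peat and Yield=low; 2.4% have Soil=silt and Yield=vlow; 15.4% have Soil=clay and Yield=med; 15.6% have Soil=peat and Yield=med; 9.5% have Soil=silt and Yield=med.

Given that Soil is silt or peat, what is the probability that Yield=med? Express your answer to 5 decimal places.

P(Soil=silt) = 0.024 + 0.167 + 0.095 = 0.286.
P(Soil=peat) = 0.124 + 0.054 + 0.156 = 0.334.
P(Soil ∈ {silt, peat}) = 0.286 + 0.334 = 0.620; P(Yield=med, Soil ∈ {silt, peat}) = 0.095 + 0.156 = 0.251.
P(Yield=med | Soil ∈ {silt, peat}) = 0.251/0.620 = 0.40484.

0.40484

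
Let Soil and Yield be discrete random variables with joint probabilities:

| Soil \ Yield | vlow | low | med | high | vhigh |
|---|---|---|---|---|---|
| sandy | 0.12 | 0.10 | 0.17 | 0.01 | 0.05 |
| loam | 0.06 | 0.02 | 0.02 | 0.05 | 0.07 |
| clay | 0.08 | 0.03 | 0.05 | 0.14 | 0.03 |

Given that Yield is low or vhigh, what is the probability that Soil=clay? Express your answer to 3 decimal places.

0.200

P(Yield=low) = 0.10 + 0.02 + 0.03 = 0.15.
P(Yield=vhigh) = 0.05 + 0.07 + 0.03 = 0.15.
P(Yield ∈ {low, vhigh}) = 0.15 + 0.15 = 0.30; P(Soil=clay, Yield ∈ {low, vhigh}) = 0.03 + 0.03 = 0.06.
P(Soil=clay | Yield ∈ {low, vhigh}) = 0.06/0.30 = 0.200.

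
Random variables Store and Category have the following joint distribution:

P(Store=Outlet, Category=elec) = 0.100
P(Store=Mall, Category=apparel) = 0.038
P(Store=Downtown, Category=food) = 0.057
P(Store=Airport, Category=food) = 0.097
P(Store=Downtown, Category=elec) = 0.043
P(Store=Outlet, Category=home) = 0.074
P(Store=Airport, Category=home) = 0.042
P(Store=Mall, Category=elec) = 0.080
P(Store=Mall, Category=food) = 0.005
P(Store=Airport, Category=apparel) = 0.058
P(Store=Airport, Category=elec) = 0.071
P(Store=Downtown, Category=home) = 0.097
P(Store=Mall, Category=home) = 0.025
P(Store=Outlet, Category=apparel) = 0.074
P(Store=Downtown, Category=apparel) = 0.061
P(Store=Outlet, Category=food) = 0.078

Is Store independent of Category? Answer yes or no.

P(Store=Mall) = 0.148 and P(Category=elec) = 0.294, so their product is 0.04351, but P(Store=Mall, Category=elec) = 0.080. Since these differ, Store and Category are not independent.

no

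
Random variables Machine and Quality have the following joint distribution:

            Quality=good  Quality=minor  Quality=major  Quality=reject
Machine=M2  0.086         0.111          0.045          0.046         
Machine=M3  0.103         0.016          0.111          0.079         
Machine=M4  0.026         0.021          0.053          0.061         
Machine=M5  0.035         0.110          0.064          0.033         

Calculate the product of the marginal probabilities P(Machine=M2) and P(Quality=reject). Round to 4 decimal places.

P(Machine=M2) = 0.086 + 0.111 + 0.045 + 0.046 = 0.288.
P(Quality=reject) = 0.046 + 0.079 + 0.061 + 0.033 = 0.219.
Product: 0.288 × 0.219 = 0.0631.

0.0631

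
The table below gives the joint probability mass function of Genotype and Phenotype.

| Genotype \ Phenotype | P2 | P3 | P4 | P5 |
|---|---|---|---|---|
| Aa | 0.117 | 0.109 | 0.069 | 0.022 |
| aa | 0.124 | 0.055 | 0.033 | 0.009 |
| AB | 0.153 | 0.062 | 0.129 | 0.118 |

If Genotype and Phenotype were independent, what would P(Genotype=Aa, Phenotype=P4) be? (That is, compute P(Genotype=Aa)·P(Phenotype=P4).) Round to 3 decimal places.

P(Genotype=Aa) = 0.117 + 0.109 + 0.069 + 0.022 = 0.317.
P(Phenotype=P4) = 0.069 + 0.033 + 0.129 = 0.231.
Product: 0.317 × 0.231 = 0.073.

0.073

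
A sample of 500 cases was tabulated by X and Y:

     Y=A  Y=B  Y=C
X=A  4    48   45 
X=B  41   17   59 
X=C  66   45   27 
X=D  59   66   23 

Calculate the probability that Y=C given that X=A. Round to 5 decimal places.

Total with X=A: 4 + 48 + 45 = 97.
P(Y=C | X=A) = 45/97 = 0.46392.

0.46392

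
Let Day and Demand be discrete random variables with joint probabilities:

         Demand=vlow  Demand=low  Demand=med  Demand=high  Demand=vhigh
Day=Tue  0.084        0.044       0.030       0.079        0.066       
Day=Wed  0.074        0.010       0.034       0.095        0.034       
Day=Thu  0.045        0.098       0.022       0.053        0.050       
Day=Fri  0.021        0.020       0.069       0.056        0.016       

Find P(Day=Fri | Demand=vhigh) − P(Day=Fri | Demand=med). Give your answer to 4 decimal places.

P(Demand=vhigh) = 0.066 + 0.034 + 0.050 + 0.016 = 0.166; P(Day=Fri | Demand=vhigh) = 0.016/0.166 = 0.09639.
P(Demand=med) = 0.030 + 0.034 + 0.022 + 0.069 = 0.155; P(Day=Fri | Demand=med) = 0.069/0.155 = 0.44516.
Difference = -0.3488.

-0.3488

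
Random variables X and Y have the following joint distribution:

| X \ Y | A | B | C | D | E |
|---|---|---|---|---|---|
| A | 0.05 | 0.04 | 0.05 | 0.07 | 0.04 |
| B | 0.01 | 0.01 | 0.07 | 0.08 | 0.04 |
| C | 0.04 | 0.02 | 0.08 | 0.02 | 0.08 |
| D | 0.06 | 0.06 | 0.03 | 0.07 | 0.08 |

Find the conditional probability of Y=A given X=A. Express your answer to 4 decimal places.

P(X=A) = 0.05 + 0.04 + 0.05 + 0.07 + 0.04 = 0.25.
P(Y=A | X=A) = 0.05/0.25 = 0.2000.

0.2000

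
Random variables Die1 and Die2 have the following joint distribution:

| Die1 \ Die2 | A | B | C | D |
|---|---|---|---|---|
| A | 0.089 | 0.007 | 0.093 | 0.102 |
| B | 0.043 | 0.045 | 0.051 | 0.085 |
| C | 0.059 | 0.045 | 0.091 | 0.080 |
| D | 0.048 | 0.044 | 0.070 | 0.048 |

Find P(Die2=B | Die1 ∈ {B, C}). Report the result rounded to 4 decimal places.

P(Die1=B) = 0.043 + 0.045 + 0.051 + 0.085 = 0.224.
P(Die1=C) = 0.059 + 0.045 + 0.091 + 0.080 = 0.275.
P(Die1 ∈ {B, C}) = 0.224 + 0.275 = 0.499; P(Die2=B, Die1 ∈ {B, C}) = 0.045 + 0.045 = 0.090.
P(Die2=B | Die1 ∈ {B, C}) = 0.090/0.499 = 0.1804.

0.1804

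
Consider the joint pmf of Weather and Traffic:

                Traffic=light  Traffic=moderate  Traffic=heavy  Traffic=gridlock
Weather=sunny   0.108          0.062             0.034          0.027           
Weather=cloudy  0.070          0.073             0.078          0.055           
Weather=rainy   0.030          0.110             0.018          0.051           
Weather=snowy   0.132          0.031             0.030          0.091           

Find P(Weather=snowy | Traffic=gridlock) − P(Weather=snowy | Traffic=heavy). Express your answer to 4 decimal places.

P(Traffic=gridlock) = 0.027 + 0.055 + 0.051 + 0.091 = 0.224; P(Weather=snowy | Traffic=gridlock) = 0.091/0.224 = 0.40625.
P(Traffic=heavy) = 0.034 + 0.078 + 0.018 + 0.030 = 0.160; P(Weather=snowy | Traffic=heavy) = 0.030/0.160 = 0.18750.
Difference = 0.2188.

0.2188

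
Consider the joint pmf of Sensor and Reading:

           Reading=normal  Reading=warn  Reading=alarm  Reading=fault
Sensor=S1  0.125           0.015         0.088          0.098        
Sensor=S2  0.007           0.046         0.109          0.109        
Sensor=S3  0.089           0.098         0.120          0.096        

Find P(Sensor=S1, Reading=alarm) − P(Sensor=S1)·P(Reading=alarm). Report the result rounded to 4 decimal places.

-0.0153

P(Sensor=S1) = 0.125 + 0.015 + 0.088 + 0.098 = 0.326.
P(Reading=alarm) = 0.088 + 0.109 + 0.120 = 0.317.
P(Sensor=S1, Reading=alarm) − P(Sensor=S1)P(Reading=alarm) = 0.088 − 0.326×0.317 = -0.0153.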